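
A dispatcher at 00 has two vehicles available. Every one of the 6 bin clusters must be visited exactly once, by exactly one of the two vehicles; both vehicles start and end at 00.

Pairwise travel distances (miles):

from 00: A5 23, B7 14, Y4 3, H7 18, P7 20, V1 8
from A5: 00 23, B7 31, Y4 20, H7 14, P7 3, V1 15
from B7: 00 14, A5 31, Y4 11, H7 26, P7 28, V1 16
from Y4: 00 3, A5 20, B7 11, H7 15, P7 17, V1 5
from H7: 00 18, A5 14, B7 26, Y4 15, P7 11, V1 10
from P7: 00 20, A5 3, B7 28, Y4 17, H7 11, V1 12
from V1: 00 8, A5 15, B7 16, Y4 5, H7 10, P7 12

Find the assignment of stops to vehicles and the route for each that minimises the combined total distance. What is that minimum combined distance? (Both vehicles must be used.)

83 miles — the smallest possible combined total.

Check every non-empty split of the stops between the two vehicles; for each half take its own optimal tour:
  {A5} + {B7, Y4, H7, P7, V1}: 46 + 71 = 117
  {B7} + {A5, Y4, H7, P7, V1}: 28 + 55 = 83
  {A5, B7} + {Y4, H7, P7, V1}: 68 + 49 = 117
  {Y4} + {A5, B7, H7, P7, V1}: 6 + 77 = 83
  {A5, Y4} + {B7, H7, P7, V1}: 46 + 71 = 117
  {B7, Y4} + {A5, H7, P7, V1}: 28 + 55 = 83
  … (31 splits in total)
Best: vehicle 1 00 → B7 → 00 = 28; vehicle 2 00 → A5 → P7 → H7 → V1 → Y4 → 00 = 55; combined 83.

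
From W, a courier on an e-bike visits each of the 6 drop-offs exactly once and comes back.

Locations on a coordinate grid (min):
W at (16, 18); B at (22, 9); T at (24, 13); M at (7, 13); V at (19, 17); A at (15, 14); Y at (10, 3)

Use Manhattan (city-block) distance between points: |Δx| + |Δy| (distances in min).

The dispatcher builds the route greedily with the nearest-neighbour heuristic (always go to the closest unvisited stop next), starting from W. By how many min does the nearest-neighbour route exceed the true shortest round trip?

Excess over optimum: 6 min.

From W: V=4, A=5, T=13, M=14, B=15, Y=21 → choose V (4).
From V: A=7, T=9, B=11, M=16, Y=23 → choose A (7).
From A: M=9, T=10, B=12, Y=16 → choose M (9).
From M: Y=13, T=17, B=19 → choose Y (13).
From Y: B=18, T=24 → choose B (18).
From B: T=6 → choose T (6).
NN route W → V → A → M → Y → B → T → W costs 70.
Optimal: W → V → T → B → Y → M → A → W costs 64 (by enumerating all 360 distinct tours).
Excess = 70 − 64 = 6.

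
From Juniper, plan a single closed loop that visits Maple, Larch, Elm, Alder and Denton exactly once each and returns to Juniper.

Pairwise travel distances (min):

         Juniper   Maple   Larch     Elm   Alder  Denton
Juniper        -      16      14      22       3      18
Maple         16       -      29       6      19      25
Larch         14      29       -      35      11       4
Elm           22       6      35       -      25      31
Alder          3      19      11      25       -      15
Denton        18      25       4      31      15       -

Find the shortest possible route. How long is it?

With 5 stops there are 5!/2 = 60 distinct round trips (a route and its reverse cost the same).
Juniper→Maple→Larch→Elm→Alder→Denton→Juniper: 16+29+35+25+15+18 = 138
Juniper→Maple→Larch→Elm→Denton→Alder→Juniper: 16+29+35+31+15+3 = 129
Juniper→Maple→Larch→Alder→Elm→Denton→Juniper: 16+29+11+25+31+18 = 130
Juniper→Maple→Larch→Alder→Denton→Elm→Juniper: 16+29+11+15+31+22 = 124
Juniper→Maple→Larch→Denton→Elm→Alder→Juniper: 16+29+4+31+25+3 = 108
Juniper→Maple→Larch→Denton→Alder→Elm→Juniper: 16+29+4+15+25+22 = 111
Juniper→Maple→Elm→Larch→Alder→Denton→Juniper: 16+6+35+11+15+18 = 101
Juniper→Maple→Elm→Larch→Denton→Alder→Juniper: 16+6+35+4+15+3 = 79
Juniper→Maple→Elm→Alder→Larch→Denton→Juniper: 16+6+25+11+4+18 = 80
Juniper→Maple→Elm→Alder→Denton→Larch→Juniper: 16+6+25+15+4+14 = 80
Juniper→Maple→Elm→Denton→Larch→Alder→Juniper: 16+6+31+4+11+3 = 71
Juniper→Maple→Elm→Denton→Alder→Larch→Juniper: 16+6+31+15+11+14 = 93
Juniper→Maple→Alder→Larch→Elm→Denton→Juniper: 16+19+11+35+31+18 = 130
Juniper→Maple→Alder→Larch→Denton→Elm→Juniper: 16+19+11+4+31+22 = 103
… (46 more)
The minimum is 71.
One optimal route: Juniper → Maple → Elm → Denton → Larch → Alder → Juniper (or its reverse).

Minimum total distance: 71 min.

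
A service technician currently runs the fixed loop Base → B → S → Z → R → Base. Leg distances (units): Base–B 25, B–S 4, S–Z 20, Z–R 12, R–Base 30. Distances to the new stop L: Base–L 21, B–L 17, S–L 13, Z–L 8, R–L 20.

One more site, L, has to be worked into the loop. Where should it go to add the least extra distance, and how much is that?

+1 — insert L between S and Z.

Insertion cost between consecutive stops i–j is d(i,L) + d(L,j) − d(i,j):
  between Base and B: 21 + 17 − 25 = 13
  between B and S: 17 + 13 − 4 = 26
  between S and Z: 13 + 8 − 20 = 1
  between Z and R: 8 + 20 − 12 = 16
  between R and Base: 20 + 21 − 30 = 11
Cheapest insertion is between S and Z, adding 1.
New total = 91 + 1 = 92.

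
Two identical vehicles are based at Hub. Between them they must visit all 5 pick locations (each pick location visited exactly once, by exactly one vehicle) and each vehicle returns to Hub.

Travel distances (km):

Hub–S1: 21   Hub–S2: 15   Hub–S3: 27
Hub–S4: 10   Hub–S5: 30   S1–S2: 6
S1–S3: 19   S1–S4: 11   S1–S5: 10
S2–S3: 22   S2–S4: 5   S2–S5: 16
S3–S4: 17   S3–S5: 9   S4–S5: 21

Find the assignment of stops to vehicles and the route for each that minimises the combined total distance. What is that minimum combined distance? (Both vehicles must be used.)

There are 2^4 − 1 = 15 ways to divide the 5 stops into two non-empty groups. For each, the best each vehicle can do is its own shortest tour through its group:
  {S1} + {S2, S3, S4, S5}: 42 + 67 = 109
  {S2} + {S1, S3, S4, S5}: 30 + 67 = 97
  {S1, S2} + {S3, S4, S5}: 42 + 66 = 108
  {S3} + {S1, S2, S4, S5}: 54 + 61 = 115
  {S1, S3} + {S2, S4, S5}: 67 + 61 = 128
  {S2, S3} + {S1, S4, S5}: 64 + 61 = 125
  … (15 splits in total)
  {S4} + {S1, S2, S3, S5}: 20 + 67 = 87  ← best
Best: vehicle 1 Hub → S4 → Hub = 20; vehicle 2 Hub → S2 → S1 → S5 → S3 → Hub = 67; combined 87.

87 km — the smallest possible combined total.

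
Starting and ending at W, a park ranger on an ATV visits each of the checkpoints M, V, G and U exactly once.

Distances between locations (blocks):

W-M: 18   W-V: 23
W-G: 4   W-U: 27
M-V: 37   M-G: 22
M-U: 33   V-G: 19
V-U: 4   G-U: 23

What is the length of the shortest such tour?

With 4 stops there are 4!/2 = 12 distinct round trips (a route and its reverse cost the same).
W→M→V→G→U→W: 18+37+19+23+27 = 124
W→M→V→U→G→W: 18+37+4+23+4 = 86
W→M→G→V→U→W: 18+22+19+4+27 = 90
W→M→G→U→V→W: 18+22+23+4+23 = 90
W→M→U→V→G→W: 18+33+4+19+4 = 78
W→M→U→G→V→W: 18+33+23+19+23 = 116
W→V→M→G→U→W: 23+37+22+23+27 = 132
W→V→M→U→G→W: 23+37+33+23+4 = 120
W→V→G→M→U→W: 23+19+22+33+27 = 124
W→V→U→M→G→W: 23+4+33+22+4 = 86
W→G→M→V→U→W: 4+22+37+4+27 = 94
W→G→V→M→U→W: 4+19+37+33+27 = 120
The minimum is 78.
One optimal route: W → M → U → V → G → W (or its reverse).

Minimum total distance: 78 blocks.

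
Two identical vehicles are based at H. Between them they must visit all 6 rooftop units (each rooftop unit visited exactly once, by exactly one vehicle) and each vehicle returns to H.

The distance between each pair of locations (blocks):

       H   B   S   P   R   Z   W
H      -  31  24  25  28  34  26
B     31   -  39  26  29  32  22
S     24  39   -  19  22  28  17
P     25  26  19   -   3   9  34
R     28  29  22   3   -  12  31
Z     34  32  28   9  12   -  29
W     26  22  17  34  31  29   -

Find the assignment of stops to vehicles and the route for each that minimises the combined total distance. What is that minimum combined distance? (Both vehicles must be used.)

168 blocks — the smallest possible combined total.

Check every non-empty split of the stops between the two vehicles; for each half take its own optimal tour:
  {B} + {S, P, R, Z, W}: 62 + 110 = 172
  {S} + {B, P, R, Z, W}: 48 + 120 = 168
  {B, S} + {P, R, Z, W}: 94 + 95 = 189
  {P} + {B, S, R, Z, W}: 50 + 135 = 185
  {B, P} + {S, R, Z, W}: 82 + 110 = 192
  {S, P} + {B, R, Z, W}: 68 + 120 = 188
  … (31 splits in total)
Best: vehicle 1 H → S → H = 48; vehicle 2 H → P → R → Z → B → W → H = 120; combined 168.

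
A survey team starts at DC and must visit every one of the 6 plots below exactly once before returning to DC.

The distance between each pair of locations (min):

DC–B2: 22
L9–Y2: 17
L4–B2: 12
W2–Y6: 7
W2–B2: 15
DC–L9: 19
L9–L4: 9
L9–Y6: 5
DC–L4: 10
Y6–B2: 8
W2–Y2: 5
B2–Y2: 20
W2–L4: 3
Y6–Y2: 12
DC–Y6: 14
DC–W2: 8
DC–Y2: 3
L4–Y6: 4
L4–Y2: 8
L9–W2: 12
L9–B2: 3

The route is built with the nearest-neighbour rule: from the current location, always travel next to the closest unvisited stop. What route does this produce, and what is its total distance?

At DC the remaining stops are Y2 3, W2 8, L4 10, Y6 14, L9 19, B2 22; go to Y2.
At Y2 the remaining stops are W2 5, L4 8, Y6 12, L9 17, B2 20; go to W2.
At W2 the remaining stops are L4 3, Y6 7, L9 12, B2 15; go to L4.
At L4 the remaining stops are Y6 4, L9 9, B2 12; go to Y6.
At Y6 the remaining stops are L9 5, B2 8; go to L9.
At L9 the remaining stops are B2 3; go to B2.
Return B2→DC: 22.
Total = 3 + 5 + 3 + 4 + 5 + 3 + 22 = 45.

Nearest-neighbour total = 45 min; route DC → Y2 → W2 → L4 → Y6 → L9 → B2 → DC.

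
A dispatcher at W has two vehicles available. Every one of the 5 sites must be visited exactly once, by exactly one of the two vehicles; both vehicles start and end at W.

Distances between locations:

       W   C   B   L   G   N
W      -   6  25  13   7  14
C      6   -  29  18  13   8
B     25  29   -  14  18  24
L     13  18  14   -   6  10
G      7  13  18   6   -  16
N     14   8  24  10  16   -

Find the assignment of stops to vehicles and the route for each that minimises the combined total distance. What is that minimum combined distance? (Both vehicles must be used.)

Try each way of splitting the stops between the two vehicles (each non-empty) and, for each split, find the best tour for each vehicle:
  {C} + {B, L, G, N}: 12 + 63 = 75
  {B} + {C, L, G, N}: 50 + 37 = 87
  {C, B} + {L, G, N}: 60 + 37 = 97
  {L} + {C, B, G, N}: 26 + 63 = 89
  {C, L} + {B, G, N}: 37 + 63 = 100
  {B, L} + {C, G, N}: 52 + 37 = 89
  … (15 splits in total)
Best: vehicle 1 W → C → W = 12; vehicle 2 W → G → B → L → N → W = 63; combined 75.

75 — the smallest possible combined total.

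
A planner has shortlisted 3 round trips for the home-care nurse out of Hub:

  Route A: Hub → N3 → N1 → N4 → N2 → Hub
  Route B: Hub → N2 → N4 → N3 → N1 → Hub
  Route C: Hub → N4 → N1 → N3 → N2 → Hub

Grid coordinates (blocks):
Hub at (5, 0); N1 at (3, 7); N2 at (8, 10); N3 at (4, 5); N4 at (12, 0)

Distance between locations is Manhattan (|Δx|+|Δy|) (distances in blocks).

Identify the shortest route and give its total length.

48 blocks — Route C is the shortest.

Route A: 6 + 3 + 16 + 14 + 13 = 52
Route B: 13 + 14 + 13 + 3 + 9 = 52
Route C: 7 + 16 + 3 + 9 + 13 = 48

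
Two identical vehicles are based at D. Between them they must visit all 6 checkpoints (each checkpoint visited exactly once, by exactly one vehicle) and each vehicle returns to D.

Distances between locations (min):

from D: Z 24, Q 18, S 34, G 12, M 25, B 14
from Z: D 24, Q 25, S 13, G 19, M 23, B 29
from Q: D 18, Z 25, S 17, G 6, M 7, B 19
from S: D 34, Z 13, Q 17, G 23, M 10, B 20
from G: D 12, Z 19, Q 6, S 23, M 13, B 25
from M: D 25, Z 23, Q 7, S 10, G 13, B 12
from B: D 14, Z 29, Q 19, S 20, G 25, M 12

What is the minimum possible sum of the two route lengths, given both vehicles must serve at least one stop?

100 min — the smallest possible combined total.

Try each way of splitting the stops between the two vehicles (each non-empty) and, for each split, find the best tour for each vehicle:
  {Z} + {Q, S, G, M, B}: 48 + 69 = 117
  {Q} + {Z, S, G, M, B}: 36 + 80 = 116
  {Z, Q} + {S, G, M, B}: 67 + 69 = 136
  {S} + {Z, Q, G, M, B}: 68 + 82 = 150
  {Z, S} + {Q, G, M, B}: 71 + 51 = 122
  {Q, S} + {Z, G, M, B}: 69 + 80 = 149
  … (31 splits in total)
  {Z, Q, S, G, M} + {B}: 72 + 28 = 100  ← best
Best: vehicle 1 D → Z → S → M → Q → G → D = 72; vehicle 2 D → B → D = 28; combined 100.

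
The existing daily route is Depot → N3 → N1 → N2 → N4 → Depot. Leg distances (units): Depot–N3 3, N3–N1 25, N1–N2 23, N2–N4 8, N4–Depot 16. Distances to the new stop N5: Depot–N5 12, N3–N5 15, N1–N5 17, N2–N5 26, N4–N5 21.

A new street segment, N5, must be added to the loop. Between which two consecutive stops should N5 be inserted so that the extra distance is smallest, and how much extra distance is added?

Adding 7 by placing N5 on the N3–N1 leg.

Insertion cost between consecutive stops i–j is d(i,N5) + d(N5,j) − d(i,j):
  between Depot and N3: 12 + 15 − 3 = 24
  between N3 and N1: 15 + 17 − 25 = 7
  between N1 and N2: 17 + 26 − 23 = 20
  between N2 and N4: 26 + 21 − 8 = 39
  between N4 and Depot: 21 + 12 − 16 = 17
Cheapest insertion is between N3 and N1, adding 7.
New total = 75 + 7 = 82.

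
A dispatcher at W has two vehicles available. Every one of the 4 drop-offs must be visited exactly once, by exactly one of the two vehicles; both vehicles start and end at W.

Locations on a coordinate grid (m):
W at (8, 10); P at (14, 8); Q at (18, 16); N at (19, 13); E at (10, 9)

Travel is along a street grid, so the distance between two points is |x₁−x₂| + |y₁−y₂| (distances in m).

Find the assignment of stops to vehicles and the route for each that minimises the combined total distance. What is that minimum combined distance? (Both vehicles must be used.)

Minimum combined distance: 44 m.

There are 2^3 − 1 = 7 ways to divide the 4 stops into two non-empty groups. For each, the best each vehicle can do is its own shortest tour through its group:
  {P} + {Q, N, E}: 16 + 36 = 52
  {Q} + {P, N, E}: 32 + 32 = 64
  {P, Q} + {N, E}: 36 + 30 = 66
  {N} + {P, Q, E}: 28 + 36 = 64
  {P, N} + {Q, E}: 32 + 34 = 66
  {Q, N} + {P, E}: 34 + 16 = 50
  … (7 splits in total)
  {P, Q, N} + {E}: 38 + 6 = 44  ← best
Best: vehicle 1 W → P → Q → N → W = 38; vehicle 2 W → E → W = 6; combined 44.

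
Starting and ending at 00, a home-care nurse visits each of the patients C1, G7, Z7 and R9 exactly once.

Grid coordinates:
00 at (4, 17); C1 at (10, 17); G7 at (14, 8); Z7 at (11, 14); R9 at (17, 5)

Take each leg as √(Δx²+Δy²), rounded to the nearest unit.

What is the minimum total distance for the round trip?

With 4 stops there are 4!/2 = 12 distinct round trips (a route and its reverse cost the same).
00-C1-G7-Z7-R9-00: 6+10+7+11+18 = 52
00-C1-G7-R9-Z7-00: 6+10+4+11+8 = 39
00-C1-Z7-G7-R9-00: 6+3+7+4+18 = 38
00-C1-Z7-R9-G7-00: 6+3+11+4+13 = 37
00-C1-R9-G7-Z7-00: 6+14+4+7+8 = 39
00-C1-R9-Z7-G7-00: 6+14+11+7+13 = 51
00-G7-C1-Z7-R9-00: 13+10+3+11+18 = 55
00-G7-C1-R9-Z7-00: 13+10+14+11+8 = 56
00-G7-Z7-C1-R9-00: 13+7+3+14+18 = 55
00-G7-R9-C1-Z7-00: 13+4+14+3+8 = 42
00-Z7-C1-G7-R9-00: 8+3+10+4+18 = 43
00-Z7-G7-C1-R9-00: 8+7+10+14+18 = 57
The minimum is 37.
One optimal route: 00 → C1 → Z7 → R9 → G7 → 00 (or its reverse).

Minimum total distance: 37.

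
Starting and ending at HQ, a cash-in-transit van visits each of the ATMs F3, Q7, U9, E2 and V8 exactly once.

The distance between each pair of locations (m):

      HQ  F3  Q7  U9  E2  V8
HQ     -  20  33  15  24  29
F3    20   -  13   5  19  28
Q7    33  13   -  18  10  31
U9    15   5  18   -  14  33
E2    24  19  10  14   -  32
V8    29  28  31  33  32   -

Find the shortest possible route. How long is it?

104 m — the shortest possible round trip.

With 5 stops there are 5!/2 = 60 distinct round trips (a route and its reverse cost the same).
HQ→F3→Q7→U9→E2→V8→HQ: 20+13+18+14+32+29 = 126
HQ→F3→Q7→U9→V8→E2→HQ: 20+13+18+33+32+24 = 140
HQ→F3→Q7→E2→U9→V8→HQ: 20+13+10+14+33+29 = 119
HQ→F3→Q7→E2→V8→U9→HQ: 20+13+10+32+33+15 = 123
HQ→F3→Q7→V8→U9→E2→HQ: 20+13+31+33+14+24 = 135
HQ→F3→Q7→V8→E2→U9→HQ: 20+13+31+32+14+15 = 125
HQ→F3→U9→Q7→E2→V8→HQ: 20+5+18+10+32+29 = 114
HQ→F3→U9→Q7→V8→E2→HQ: 20+5+18+31+32+24 = 130
HQ→F3→U9→E2→Q7→V8→HQ: 20+5+14+10+31+29 = 109
HQ→F3→U9→E2→V8→Q7→HQ: 20+5+14+32+31+33 = 135
HQ→F3→U9→V8→Q7→E2→HQ: 20+5+33+31+10+24 = 123
HQ→F3→U9→V8→E2→Q7→HQ: 20+5+33+32+10+33 = 133
HQ→F3→E2→Q7→U9→V8→HQ: 20+19+10+18+33+29 = 129
HQ→F3→E2→Q7→V8→U9→HQ: 20+19+10+31+33+15 = 128
… (46 more)
HQ→U9→F3→Q7→E2→V8→HQ: 15+5+13+10+32+29 = 104  ← best
The minimum is 104.
One optimal route: HQ → U9 → F3 → Q7 → E2 → V8 → HQ (or its reverse).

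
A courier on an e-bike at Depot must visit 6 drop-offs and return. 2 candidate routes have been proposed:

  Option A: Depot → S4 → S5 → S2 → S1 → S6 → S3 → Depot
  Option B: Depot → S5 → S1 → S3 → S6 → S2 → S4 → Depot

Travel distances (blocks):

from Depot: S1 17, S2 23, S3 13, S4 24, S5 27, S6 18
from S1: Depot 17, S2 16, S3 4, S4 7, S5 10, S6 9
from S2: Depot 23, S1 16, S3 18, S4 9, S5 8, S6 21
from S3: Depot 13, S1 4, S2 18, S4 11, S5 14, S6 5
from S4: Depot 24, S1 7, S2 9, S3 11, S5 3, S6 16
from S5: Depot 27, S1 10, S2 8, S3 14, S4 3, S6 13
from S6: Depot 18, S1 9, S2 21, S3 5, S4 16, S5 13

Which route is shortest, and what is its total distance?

Option A: 24 + 3 + 8 + 16 + 9 + 5 + 13 = 78
Option B: 27 + 10 + 4 + 5 + 21 + 9 + 24 = 100

78 blocks — Option A is the shortest.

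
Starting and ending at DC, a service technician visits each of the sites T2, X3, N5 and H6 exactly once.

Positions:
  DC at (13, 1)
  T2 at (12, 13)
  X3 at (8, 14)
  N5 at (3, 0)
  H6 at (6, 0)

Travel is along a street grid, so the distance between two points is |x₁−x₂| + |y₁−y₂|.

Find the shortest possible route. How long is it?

48 — the shortest possible round trip.

There are 12 distinct closed tours to check (reversals are equivalent).
DC→T2→X3→N5→H6→DC: 13+5+19+3+8 = 48
DC→T2→X3→H6→N5→DC: 13+5+16+3+11 = 48
DC→T2→N5→X3→H6→DC: 13+22+19+16+8 = 78
DC→T2→N5→H6→X3→DC: 13+22+3+16+18 = 72
DC→T2→H6→X3→N5→DC: 13+19+16+19+11 = 78
DC→T2→H6→N5→X3→DC: 13+19+3+19+18 = 72
DC→X3→T2→N5→H6→DC: 18+5+22+3+8 = 56
DC→X3→T2→H6→N5→DC: 18+5+19+3+11 = 56
DC→X3→N5→T2→H6→DC: 18+19+22+19+8 = 86
DC→X3→H6→T2→N5→DC: 18+16+19+22+11 = 86
DC→N5→T2→X3→H6→DC: 11+22+5+16+8 = 62
DC→N5→X3→T2→H6→DC: 11+19+5+19+8 = 62
The minimum is 48.
One optimal route: DC → T2 → X3 → N5 → H6 → DC (or its reverse).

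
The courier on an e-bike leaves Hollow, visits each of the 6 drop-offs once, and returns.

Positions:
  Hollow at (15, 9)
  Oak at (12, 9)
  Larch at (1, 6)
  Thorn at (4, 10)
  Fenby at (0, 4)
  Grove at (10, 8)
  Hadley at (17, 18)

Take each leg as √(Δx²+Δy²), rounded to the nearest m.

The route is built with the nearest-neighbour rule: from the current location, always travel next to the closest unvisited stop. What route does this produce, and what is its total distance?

Total distance 49 m via the nearest-neighbour route Hollow → Oak → Grove → Thorn → Larch → Fenby → Hadley → Hollow.

At Hollow the remaining stops are Oak 3, Grove 5, Hadley 9, Thorn 11, Larch 14, Fenby 16; go to Oak.
At Oak the remaining stops are Grove 2, Thorn 8, Hadley 10, Larch 11, Fenby 13; go to Grove.
At Grove the remaining stops are Thorn 6, Larch 9, Fenby 11, Hadley 12; go to Thorn.
At Thorn the remaining stops are Larch 5, Fenby 7, Hadley 15; go to Larch.
At Larch the remaining stops are Fenby 2, Hadley 20; go to Fenby.
At Fenby the remaining stops are Hadley 22; go to Hadley.
Return Hadley→Hollow: 9.
Total = 3 + 2 + 6 + 5 + 2 + 22 + 9 = 49.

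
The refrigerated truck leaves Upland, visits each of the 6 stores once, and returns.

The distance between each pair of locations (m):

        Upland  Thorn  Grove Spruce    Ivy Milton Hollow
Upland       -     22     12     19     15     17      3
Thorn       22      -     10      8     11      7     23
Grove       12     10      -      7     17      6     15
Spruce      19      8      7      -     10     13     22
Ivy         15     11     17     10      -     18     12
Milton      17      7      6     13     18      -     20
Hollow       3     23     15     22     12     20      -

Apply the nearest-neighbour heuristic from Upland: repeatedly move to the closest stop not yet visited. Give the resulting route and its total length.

67 m along Upland → Hollow → Ivy → Spruce → Grove → Milton → Thorn → Upland.

From Upland: distances to unvisited — Hollow=3, Grove=12, Ivy=15, Milton=17, Spruce=19, Thorn=22. Nearest is Hollow (3).
From Hollow: distances to unvisited — Ivy=12, Grove=15, Milton=20, Spruce=22, Thorn=23. Nearest is Ivy (12).
From Ivy: distances to unvisited — Spruce=10, Thorn=11, Grove=17, Milton=18. Nearest is Spruce (10).
From Spruce: distances to unvisited — Grove=7, Thorn=8, Milton=13. Nearest is Grove (7).
From Grove: distances to unvisited — Milton=6, Thorn=10. Nearest is Milton (6).
From Milton: distances to unvisited — Thorn=7. Nearest is Thorn (7).
Return Thorn→Upland: 22.
Total = 3 + 12 + 10 + 7 + 6 + 7 + 22 = 67.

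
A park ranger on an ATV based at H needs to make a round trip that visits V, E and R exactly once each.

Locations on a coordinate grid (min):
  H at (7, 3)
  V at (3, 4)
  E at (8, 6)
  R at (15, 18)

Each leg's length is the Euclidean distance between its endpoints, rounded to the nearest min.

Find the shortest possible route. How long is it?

With 3 stops there are 3!/2 = 3 distinct round trips (a route and its reverse cost the same).
H-V-E-R-H: 4+5+14+17 = 40
H-V-R-E-H: 4+18+14+3 = 39
H-E-V-R-H: 3+5+18+17 = 43
The minimum is 39.
One optimal route: H → V → R → E → H (or its reverse).

Shortest round trip = 39 min.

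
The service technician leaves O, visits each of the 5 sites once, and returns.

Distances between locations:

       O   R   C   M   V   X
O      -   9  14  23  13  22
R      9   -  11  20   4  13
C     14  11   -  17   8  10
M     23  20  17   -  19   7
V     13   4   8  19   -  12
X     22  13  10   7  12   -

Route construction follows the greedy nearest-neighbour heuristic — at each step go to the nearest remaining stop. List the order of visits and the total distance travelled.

At O the remaining stops are R 9, V 13, C 14, X 22, M 23; go to R.
At R the remaining stops are V 4, C 11, X 13, M 20; go to V.
At V the remaining stops are C 8, X 12, M 19; go to C.
At C the remaining stops are X 10, M 17; go to X.
At X the remaining stops are M 7; go to M.
Return M→O: 23.
Total = 9 + 4 + 8 + 10 + 7 + 23 = 61.

Nearest-neighbour total = 61; route O → R → V → C → X → M → O.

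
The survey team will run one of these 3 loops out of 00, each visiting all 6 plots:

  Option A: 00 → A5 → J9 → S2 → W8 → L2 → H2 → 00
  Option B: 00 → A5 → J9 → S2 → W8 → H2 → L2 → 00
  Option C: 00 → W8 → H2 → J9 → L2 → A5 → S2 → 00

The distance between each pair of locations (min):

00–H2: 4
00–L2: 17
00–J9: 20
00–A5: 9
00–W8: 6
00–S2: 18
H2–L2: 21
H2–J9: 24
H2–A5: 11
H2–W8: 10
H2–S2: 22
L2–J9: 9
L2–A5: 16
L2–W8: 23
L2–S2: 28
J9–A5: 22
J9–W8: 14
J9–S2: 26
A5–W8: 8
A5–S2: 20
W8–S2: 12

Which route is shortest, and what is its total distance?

Option A: 9 + 22 + 26 + 12 + 23 + 21 + 4 = 117
Option B: 9 + 22 + 26 + 12 + 10 + 21 + 17 = 117
Option C: 6 + 10 + 24 + 9 + 16 + 20 + 18 = 103

Shortest is Option C, total 103 min.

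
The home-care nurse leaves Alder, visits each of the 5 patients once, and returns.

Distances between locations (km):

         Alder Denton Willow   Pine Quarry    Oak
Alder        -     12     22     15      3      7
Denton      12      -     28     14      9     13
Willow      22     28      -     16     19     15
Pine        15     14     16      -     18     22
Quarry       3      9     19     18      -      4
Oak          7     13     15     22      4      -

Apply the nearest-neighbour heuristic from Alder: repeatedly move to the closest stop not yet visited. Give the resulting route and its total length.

Total distance 72 km via the nearest-neighbour route Alder → Quarry → Oak → Denton → Pine → Willow → Alder.

Alder → [Quarry:3 / Oak:7 / Denton:12 / Pine:15 / Willow:22] → Quarry (3)
Quarry → [Oak:4 / Denton:9 / Pine:18 / Willow:19] → Oak (4)
Oak → [Denton:13 / Willow:15 / Pine:22] → Denton (13)
Denton → [Pine:14 / Willow:28] → Pine (14)
Pine → [Willow:16] → Willow (16)
Return Willow→Alder: 22.
Total = 3 + 4 + 13 + 14 + 16 + 22 = 72.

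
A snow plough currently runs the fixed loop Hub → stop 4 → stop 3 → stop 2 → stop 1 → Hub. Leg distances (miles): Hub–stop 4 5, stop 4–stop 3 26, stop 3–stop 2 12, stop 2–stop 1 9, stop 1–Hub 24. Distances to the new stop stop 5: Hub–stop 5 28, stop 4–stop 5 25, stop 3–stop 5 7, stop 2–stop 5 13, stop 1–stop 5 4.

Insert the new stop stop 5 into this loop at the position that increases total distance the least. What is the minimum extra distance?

Adding 6 miles by placing stop 5 on the stop 4–stop 3 leg.

Insertion cost between consecutive stops i–j is d(i,stop 5) + d(stop 5,j) − d(i,j):
  between Hub and stop 4: 28 + 25 − 5 = 48
  between stop 4 and stop 3: 25 + 7 − 26 = 6
  between stop 3 and stop 2: 7 + 13 − 12 = 8
  between stop 2 and stop 1: 13 + 4 − 9 = 8
  between stop 1 and Hub: 4 + 28 − 24 = 8
Cheapest insertion is between stop 4 and stop 3, adding 6.
New total = 76 + 6 = 82.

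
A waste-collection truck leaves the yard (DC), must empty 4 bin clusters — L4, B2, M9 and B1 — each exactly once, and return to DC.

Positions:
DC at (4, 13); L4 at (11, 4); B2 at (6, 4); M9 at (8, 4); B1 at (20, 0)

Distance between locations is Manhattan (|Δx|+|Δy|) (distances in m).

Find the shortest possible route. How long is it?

DC→L4→B2→M9→B1→DC: 16+5+2+16+29 = 68
DC→L4→B2→B1→M9→DC: 16+5+18+16+13 = 68
DC→L4→M9→B2→B1→DC: 16+3+2+18+29 = 68
DC→L4→M9→B1→B2→DC: 16+3+16+18+11 = 64
DC→L4→B1→B2→M9→DC: 16+13+18+2+13 = 62
DC→L4→B1→M9→B2→DC: 16+13+16+2+11 = 58
DC→B2→L4→M9→B1→DC: 11+5+3+16+29 = 64
DC→B2→L4→B1→M9→DC: 11+5+13+16+13 = 58
DC→B2→M9→L4→B1→DC: 11+2+3+13+29 = 58
DC→B2→B1→L4→M9→DC: 11+18+13+3+13 = 58
DC→M9→L4→B2→B1→DC: 13+3+5+18+29 = 68
DC→M9→B2→L4→B1→DC: 13+2+5+13+29 = 62
The minimum is 58.
One optimal route: DC → L4 → B1 → M9 → B2 → DC (or its reverse).

58 m — the shortest possible round trip.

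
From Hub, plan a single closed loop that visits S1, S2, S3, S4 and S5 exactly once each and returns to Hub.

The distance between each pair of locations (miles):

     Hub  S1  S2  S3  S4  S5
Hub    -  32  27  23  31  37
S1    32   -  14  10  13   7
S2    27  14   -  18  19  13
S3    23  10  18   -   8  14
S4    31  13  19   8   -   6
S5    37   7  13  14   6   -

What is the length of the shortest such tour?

85 miles — the shortest possible round trip.

There are 60 distinct closed tours to check (reversals are equivalent).
Hub→S1→S2→S3→S4→S5→Hub: 32+14+18+8+6+37 = 115
Hub→S1→S2→S3→S5→S4→Hub: 32+14+18+14+6+31 = 115
Hub→S1→S2→S4→S3→S5→Hub: 32+14+19+8+14+37 = 124
Hub→S1→S2→S4→S5→S3→Hub: 32+14+19+6+14+23 = 108
Hub→S1→S2→S5→S3→S4→Hub: 32+14+13+14+8+31 = 112
Hub→S1→S2→S5→S4→S3→Hub: 32+14+13+6+8+23 = 96
Hub→S1→S3→S2→S4→S5→Hub: 32+10+18+19+6+37 = 122
Hub→S1→S3→S2→S5→S4→Hub: 32+10+18+13+6+31 = 110
Hub→S1→S3→S4→S2→S5→Hub: 32+10+8+19+13+37 = 119
Hub→S1→S3→S4→S5→S2→Hub: 32+10+8+6+13+27 = 96
Hub→S1→S3→S5→S2→S4→Hub: 32+10+14+13+19+31 = 119
Hub→S1→S3→S5→S4→S2→Hub: 32+10+14+6+19+27 = 108
Hub→S1→S4→S2→S3→S5→Hub: 32+13+19+18+14+37 = 133
Hub→S1→S4→S2→S5→S3→Hub: 32+13+19+13+14+23 = 114
… (46 more)
Hub→S2→S1→S5→S4→S3→Hub: 27+14+7+6+8+23 = 85  ← best
The minimum is 85.
One optimal route: Hub → S2 → S1 → S5 → S4 → S3 → Hub (or its reverse).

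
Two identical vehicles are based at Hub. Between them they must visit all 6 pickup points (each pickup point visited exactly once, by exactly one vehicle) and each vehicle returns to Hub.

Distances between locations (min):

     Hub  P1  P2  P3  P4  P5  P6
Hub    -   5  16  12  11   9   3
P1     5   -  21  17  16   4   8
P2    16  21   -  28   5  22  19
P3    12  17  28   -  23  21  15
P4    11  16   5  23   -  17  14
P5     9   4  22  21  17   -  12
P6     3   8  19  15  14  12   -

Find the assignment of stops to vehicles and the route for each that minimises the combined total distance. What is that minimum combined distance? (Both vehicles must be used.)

Try each way of splitting the stops between the two vehicles (each non-empty) and, for each split, find the best tour for each vehicle:
  {P1} + {P2, P3, P4, P5, P6}: 10 + 77 = 87
  {P2} + {P1, P3, P4, P5, P6}: 32 + 67 = 99
  {P1, P2} + {P3, P4, P5, P6}: 42 + 67 = 109
  {P3} + {P1, P2, P4, P5, P6}: 24 + 53 = 77
  {P1, P3} + {P2, P4, P5, P6}: 34 + 53 = 87
  {P2, P3} + {P1, P4, P5, P6}: 56 + 43 = 99
  … (31 splits in total)
Best: vehicle 1 Hub → P3 → Hub = 24; vehicle 2 Hub → P1 → P5 → P2 → P4 → P6 → Hub = 53; combined 77.

Minimum combined distance: 77 min.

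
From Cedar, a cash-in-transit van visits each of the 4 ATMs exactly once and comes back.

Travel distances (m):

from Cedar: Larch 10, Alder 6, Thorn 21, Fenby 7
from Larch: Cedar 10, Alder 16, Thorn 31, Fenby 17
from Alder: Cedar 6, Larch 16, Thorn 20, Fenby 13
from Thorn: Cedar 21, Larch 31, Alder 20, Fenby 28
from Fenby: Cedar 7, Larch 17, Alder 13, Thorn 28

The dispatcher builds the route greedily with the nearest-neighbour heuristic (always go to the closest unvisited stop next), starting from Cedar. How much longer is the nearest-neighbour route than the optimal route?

7 m longer than the optimal tour.

Cedar: Alder=6, Fenby=7, Larch=10, Thorn=21 ⇒ Alder
Alder: Fenby=13, Larch=16, Thorn=20 ⇒ Fenby
Fenby: Larch=17, Thorn=28 ⇒ Larch
Larch: Thorn=31 ⇒ Thorn
NN route Cedar → Alder → Fenby → Larch → Thorn → Cedar costs 88.
Optimal: Cedar → Larch → Alder → Thorn → Fenby → Cedar costs 81 (by enumerating all 12 distinct tours).
Excess = 88 − 81 = 7.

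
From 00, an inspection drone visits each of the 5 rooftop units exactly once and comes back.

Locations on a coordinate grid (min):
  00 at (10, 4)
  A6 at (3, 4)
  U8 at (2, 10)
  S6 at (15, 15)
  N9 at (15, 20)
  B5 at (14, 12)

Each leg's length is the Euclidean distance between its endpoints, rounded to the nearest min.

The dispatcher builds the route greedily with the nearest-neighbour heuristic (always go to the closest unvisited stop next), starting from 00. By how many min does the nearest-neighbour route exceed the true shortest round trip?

Excess over optimum: 4 min.

00: A6=7, B5=9, U8=10, S6=12, N9=17 ⇒ A6
A6: U8=6, B5=14, S6=16, N9=20 ⇒ U8
U8: B5=12, S6=14, N9=16 ⇒ B5
B5: S6=3, N9=8 ⇒ S6
S6: N9=5 ⇒ N9
NN route 00 → A6 → U8 → B5 → S6 → N9 → 00 costs 50.
Optimal: 00 → A6 → U8 → N9 → S6 → B5 → 00 costs 46 (by enumerating all 60 distinct tours).
Excess = 50 − 46 = 4.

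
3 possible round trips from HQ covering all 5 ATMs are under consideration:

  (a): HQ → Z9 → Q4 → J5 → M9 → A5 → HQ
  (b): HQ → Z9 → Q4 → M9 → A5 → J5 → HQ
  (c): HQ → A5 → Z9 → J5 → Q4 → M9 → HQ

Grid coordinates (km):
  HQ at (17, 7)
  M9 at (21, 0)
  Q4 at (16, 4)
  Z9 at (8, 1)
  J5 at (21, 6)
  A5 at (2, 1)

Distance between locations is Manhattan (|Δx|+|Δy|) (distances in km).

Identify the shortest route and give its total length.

(a): 15 + 11 + 7 + 6 + 20 + 21 = 80
(b): 15 + 11 + 9 + 20 + 24 + 5 = 84
(c): 21 + 6 + 18 + 7 + 9 + 11 = 72

Shortest is (c), total 72 km.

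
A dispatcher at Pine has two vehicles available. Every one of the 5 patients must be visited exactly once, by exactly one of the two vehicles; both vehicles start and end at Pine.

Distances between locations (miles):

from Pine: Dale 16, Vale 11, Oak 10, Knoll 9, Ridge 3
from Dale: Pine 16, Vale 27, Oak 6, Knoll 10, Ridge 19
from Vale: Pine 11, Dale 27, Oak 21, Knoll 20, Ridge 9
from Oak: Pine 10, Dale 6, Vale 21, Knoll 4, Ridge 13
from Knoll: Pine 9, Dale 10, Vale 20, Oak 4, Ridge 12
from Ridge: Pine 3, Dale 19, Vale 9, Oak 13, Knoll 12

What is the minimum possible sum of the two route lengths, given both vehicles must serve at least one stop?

58 miles — the smallest possible combined total.

Try each way of splitting the stops between the two vehicles (each non-empty) and, for each split, find the best tour for each vehicle:
  {Dale} + {Vale, Oak, Knoll, Ridge}: 32 + 46 = 78
  {Vale} + {Dale, Oak, Knoll, Ridge}: 22 + 41 = 63
  {Dale, Vale} + {Oak, Knoll, Ridge}: 54 + 29 = 83
  {Oak} + {Dale, Vale, Knoll, Ridge}: 20 + 58 = 78
  {Dale, Oak} + {Vale, Knoll, Ridge}: 32 + 41 = 73
  {Vale, Oak} + {Dale, Knoll, Ridge}: 42 + 41 = 83
  … (15 splits in total)
  {Dale, Oak, Knoll} + {Vale, Ridge}: 35 + 23 = 58  ← best
Best: vehicle 1 Pine → Dale → Oak → Knoll → Pine = 35; vehicle 2 Pine → Vale → Ridge → Pine = 23; combined 58.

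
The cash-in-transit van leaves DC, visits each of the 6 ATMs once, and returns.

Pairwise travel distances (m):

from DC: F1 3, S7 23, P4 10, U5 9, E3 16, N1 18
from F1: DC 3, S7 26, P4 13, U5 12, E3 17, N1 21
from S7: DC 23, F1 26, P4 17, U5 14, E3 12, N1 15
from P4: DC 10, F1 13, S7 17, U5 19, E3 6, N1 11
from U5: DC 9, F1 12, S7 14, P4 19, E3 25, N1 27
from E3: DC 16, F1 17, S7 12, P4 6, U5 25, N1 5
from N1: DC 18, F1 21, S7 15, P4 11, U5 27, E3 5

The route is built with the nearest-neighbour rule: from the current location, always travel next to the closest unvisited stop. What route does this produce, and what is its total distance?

Nearest-neighbour total = 67 m; route DC → F1 → U5 → S7 → E3 → N1 → P4 → DC.

From DC: distances to unvisited — F1=3, U5=9, P4=10, E3=16, N1=18, S7=23. Nearest is F1 (3).
From F1: distances to unvisited — U5=12, P4=13, E3=17, N1=21, S7=26. Nearest is U5 (12).
From U5: distances to unvisited — S7=14, P4=19, E3=25, N1=27. Nearest is S7 (14).
From S7: distances to unvisited — E3=12, N1=15, P4=17. Nearest is E3 (12).
From E3: distances to unvisited — N1=5, P4=6. Nearest is N1 (5).
From N1: distances to unvisited — P4=11. Nearest is P4 (11).
Return P4→DC: 10.
Total = 3 + 12 + 14 + 12 + 5 + 11 + 10 = 67.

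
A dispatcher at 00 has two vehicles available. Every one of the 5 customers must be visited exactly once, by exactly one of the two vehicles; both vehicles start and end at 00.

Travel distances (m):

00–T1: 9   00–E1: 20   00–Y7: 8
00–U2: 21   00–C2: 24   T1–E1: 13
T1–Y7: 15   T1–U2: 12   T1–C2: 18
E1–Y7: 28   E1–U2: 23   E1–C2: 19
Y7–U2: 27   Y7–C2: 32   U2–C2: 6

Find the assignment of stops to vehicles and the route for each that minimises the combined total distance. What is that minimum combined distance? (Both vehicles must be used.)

82 m — the smallest possible combined total.

There are 2^4 − 1 = 15 ways to divide the 5 stops into two non-empty groups. For each, the best each vehicle can do is its own shortest tour through its group:
  {T1} + {E1, Y7, U2, C2}: 18 + 80 = 98
  {E1} + {T1, Y7, U2, C2}: 40 + 65 = 105
  {T1, E1} + {Y7, U2, C2}: 42 + 65 = 107
  {Y7} + {T1, E1, U2, C2}: 16 + 66 = 82
  {T1, Y7} + {E1, U2, C2}: 32 + 66 = 98
  {E1, Y7} + {T1, U2, C2}: 56 + 51 = 107
  … (15 splits in total)
Best: vehicle 1 00 → Y7 → 00 = 16; vehicle 2 00 → T1 → U2 → C2 → E1 → 00 = 66; combined 82.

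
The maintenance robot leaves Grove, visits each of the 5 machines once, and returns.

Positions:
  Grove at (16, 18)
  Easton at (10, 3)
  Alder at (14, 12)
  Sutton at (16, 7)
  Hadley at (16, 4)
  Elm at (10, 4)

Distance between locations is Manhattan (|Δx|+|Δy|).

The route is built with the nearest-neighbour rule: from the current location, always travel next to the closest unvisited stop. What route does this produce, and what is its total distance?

Grove → [Alder:8 / Sutton:11 / Hadley:14 / Elm:20 / Easton:21] → Alder (8)
Alder → [Sutton:7 / Hadley:10 / Elm:12 / Easton:13] → Sutton (7)
Sutton → [Hadley:3 / Elm:9 / Easton:10] → Hadley (3)
Hadley → [Elm:6 / Easton:7] → Elm (6)
Elm → [Easton:1] → Easton (1)
Return Easton→Grove: 21.
Total = 8 + 7 + 3 + 6 + 1 + 21 = 46.

Total distance 46 via the nearest-neighbour route Grove → Alder → Sutton → Hadley → Elm → Easton → Grove.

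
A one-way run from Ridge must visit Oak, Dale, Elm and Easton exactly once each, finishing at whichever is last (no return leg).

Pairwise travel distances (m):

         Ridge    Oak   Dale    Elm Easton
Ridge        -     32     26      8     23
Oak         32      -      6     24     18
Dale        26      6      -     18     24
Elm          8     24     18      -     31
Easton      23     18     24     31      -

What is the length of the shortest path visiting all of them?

Minimum one-way distance = 50 m.

There are 4! = 24 possible orderings.
Ridge→Oak→Dale→Elm→Easton: 32+6+18+31 = 87
Ridge→Oak→Dale→Easton→Elm: 32+6+24+31 = 93
Ridge→Oak→Elm→Dale→Easton: 32+24+18+24 = 98
Ridge→Oak→Elm→Easton→Dale: 32+24+31+24 = 111
Ridge→Oak→Easton→Dale→Elm: 32+18+24+18 = 92
Ridge→Oak→Easton→Elm→Dale: 32+18+31+18 = 99
Ridge→Dale→Oak→Elm→Easton: 26+6+24+31 = 87
Ridge→Dale→Oak→Easton→Elm: 26+6+18+31 = 81
Ridge→Dale→Elm→Oak→Easton: 26+18+24+18 = 86
Ridge→Dale→Elm→Easton→Oak: 26+18+31+18 = 93
Ridge→Dale→Easton→Oak→Elm: 26+24+18+24 = 92
Ridge→Dale→Easton→Elm→Oak: 26+24+31+24 = 105
Ridge→Elm→Oak→Dale→Easton: 8+24+6+24 = 62
Ridge→Elm→Oak→Easton→Dale: 8+24+18+24 = 74
… (10 more)
Ridge→Elm→Dale→Oak→Easton: 8+18+6+18 = 50  ← best
The minimum is 50.
One shortest path: Ridge → Elm → Dale → Oak → Easton.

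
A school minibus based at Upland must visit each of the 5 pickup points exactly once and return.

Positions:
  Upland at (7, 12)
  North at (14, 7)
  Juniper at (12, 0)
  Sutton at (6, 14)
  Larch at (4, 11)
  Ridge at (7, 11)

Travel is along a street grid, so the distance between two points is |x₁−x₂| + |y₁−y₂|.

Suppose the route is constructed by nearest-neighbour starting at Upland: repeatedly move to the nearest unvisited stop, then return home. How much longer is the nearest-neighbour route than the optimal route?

From Upland: Ridge=1, Sutton=3, Larch=4, North=12, Juniper=17 → choose Ridge (1).
From Ridge: Larch=3, Sutton=4, North=11, Juniper=16 → choose Larch (3).
From Larch: Sutton=5, North=14, Juniper=19 → choose Sutton (5).
From Sutton: North=15, Juniper=20 → choose North (15).
From North: Juniper=9 → choose Juniper (9).
NN route Upland → Ridge → Larch → Sutton → North → Juniper → Upland costs 50.
Optimal: Upland → North → Juniper → Ridge → Larch → Sutton → Upland costs 48 (by enumerating all 60 distinct tours).
Excess = 50 − 48 = 2.

Excess over optimum: 2.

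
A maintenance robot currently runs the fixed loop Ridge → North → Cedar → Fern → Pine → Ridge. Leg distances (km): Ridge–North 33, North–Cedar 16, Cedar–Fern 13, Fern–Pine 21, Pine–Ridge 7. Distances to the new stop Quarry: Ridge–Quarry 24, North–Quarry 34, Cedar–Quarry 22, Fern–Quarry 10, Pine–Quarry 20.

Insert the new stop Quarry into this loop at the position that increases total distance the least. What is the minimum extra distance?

Insertion cost between consecutive stops i–j is d(i,Quarry) + d(Quarry,j) − d(i,j):
  between Ridge and North: 24 + 34 − 33 = 25
  between North and Cedar: 34 + 22 − 16 = 40
  between Cedar and Fern: 22 + 10 − 13 = 19
  between Fern and Pine: 10 + 20 − 21 = 9
  between Pine and Ridge: 20 + 24 − 7 = 37
Cheapest insertion is between Fern and Pine, adding 9.
New total = 90 + 9 = 99.

+9 km — insert Quarry between Fern and Pine.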